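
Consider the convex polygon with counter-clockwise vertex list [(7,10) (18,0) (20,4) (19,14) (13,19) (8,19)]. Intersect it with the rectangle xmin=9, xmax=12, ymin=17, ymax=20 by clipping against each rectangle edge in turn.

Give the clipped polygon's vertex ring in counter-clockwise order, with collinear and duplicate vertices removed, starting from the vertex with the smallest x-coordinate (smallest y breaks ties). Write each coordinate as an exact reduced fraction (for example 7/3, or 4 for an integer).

1. After x ≥ 9: [(9,90/11) (18,0) (20,4) (19,14) (13,19) (9,19)]
2. After x ≤ 12: [(9,90/11) (12,60/11) (12,19) (9,19)]
3. After y ≥ 17: [(9,17) (12,17) (12,19) (9,19)]
4. After y ≤ 20: [(9,17) (12,17) (12,19) (9,19)]
5. Canonical ring: [(9,17) (12,17) (12,19) (9,19)]

Clipped polygon: [(9,17) (12,17) (12,19) (9,19)]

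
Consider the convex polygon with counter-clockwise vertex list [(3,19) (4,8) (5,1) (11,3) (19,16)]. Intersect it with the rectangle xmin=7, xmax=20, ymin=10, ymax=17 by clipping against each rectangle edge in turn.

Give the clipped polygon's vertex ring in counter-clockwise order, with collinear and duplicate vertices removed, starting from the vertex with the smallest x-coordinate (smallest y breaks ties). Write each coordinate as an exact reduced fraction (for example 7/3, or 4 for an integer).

1. After x ≥ 7: [(7,73/4) (7,5/3) (11,3) (19,16)]
2. After x ≤ 20: [(7,73/4) (7,5/3) (11,3) (19,16)]
3. After y ≥ 10: [(7,73/4) (7,10) (199/13,10) (19,16)]
4. After y ≤ 17: [(41/3,17) (7,17) (7,10) (199/13,10) (19,16)]
5. Canonical ring: [(7,10) (199/13,10) (19,16) (41/3,17) (7,17)]

Clipped polygon: [(7,10) (199/13,10) (19,16) (41/3,17) (7,17)]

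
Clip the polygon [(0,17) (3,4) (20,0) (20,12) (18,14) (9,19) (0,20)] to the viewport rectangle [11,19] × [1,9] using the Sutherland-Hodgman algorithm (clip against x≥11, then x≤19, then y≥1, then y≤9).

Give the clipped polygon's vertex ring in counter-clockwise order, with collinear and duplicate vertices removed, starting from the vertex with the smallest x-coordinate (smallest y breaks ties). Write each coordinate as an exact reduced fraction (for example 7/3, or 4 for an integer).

Clipped polygon: [(11,36/17) (63/4,1) (19,1) (19,9) (11,9)]

1. After x ≥ 11: [(11,36/17) (20,0) (20,12) (18,14) (11,161/9)]
2. After x ≤ 19: [(11,36/17) (19,4/17) (19,13) (18,14) (11,161/9)]
3. After y ≥ 1: [(11,36/17) (63/4,1) (19,1) (19,13) (18,14) (11,161/9)]
4. After y ≤ 9: [(11,9) (11,36/17) (63/4,1) (19,1) (19,9)]
5. Canonical ring: [(11,36/17) (63/4,1) (19,1) (19,9) (11,9)]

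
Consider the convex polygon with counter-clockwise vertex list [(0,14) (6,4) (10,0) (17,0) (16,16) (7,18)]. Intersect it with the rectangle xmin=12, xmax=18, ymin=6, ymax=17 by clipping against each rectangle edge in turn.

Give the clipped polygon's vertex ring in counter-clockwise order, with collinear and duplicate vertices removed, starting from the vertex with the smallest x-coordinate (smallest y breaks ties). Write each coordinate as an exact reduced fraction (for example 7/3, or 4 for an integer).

1. After x ≥ 12: [(12,0) (17,0) (16,16) (12,152/9)]
2. After x ≤ 18: [(12,0) (17,0) (16,16) (12,152/9)]
3. After y ≥ 6: [(12,6) (133/8,6) (16,16) (12,152/9)]
4. After y ≤ 17: [(12,6) (133/8,6) (16,16) (12,152/9)]
5. Canonical ring: [(12,6) (133/8,6) (16,16) (12,152/9)]

Clipped polygon: [(12,6) (133/8,6) (16,16) (12,152/9)]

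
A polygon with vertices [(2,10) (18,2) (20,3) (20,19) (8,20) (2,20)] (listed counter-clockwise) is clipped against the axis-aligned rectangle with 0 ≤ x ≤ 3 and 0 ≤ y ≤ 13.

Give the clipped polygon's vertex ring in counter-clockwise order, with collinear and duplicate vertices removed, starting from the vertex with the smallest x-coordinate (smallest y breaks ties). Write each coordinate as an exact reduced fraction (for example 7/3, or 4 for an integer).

Clipped polygon: [(2,10) (3,19/2) (3,13) (2,13)]

1. After x ≥ 0: [(2,10) (18,2) (20,3) (20,19) (8,20) (2,20)]
2. After x ≤ 3: [(2,10) (3,19/2) (3,20) (2,20)]
3. After y ≥ 0: [(2,10) (3,19/2) (3,20) (2,20)]
4. After y ≤ 13: [(2,13) (2,10) (3,19/2) (3,13)]
5. Canonical ring: [(2,10) (3,19/2) (3,13) (2,13)]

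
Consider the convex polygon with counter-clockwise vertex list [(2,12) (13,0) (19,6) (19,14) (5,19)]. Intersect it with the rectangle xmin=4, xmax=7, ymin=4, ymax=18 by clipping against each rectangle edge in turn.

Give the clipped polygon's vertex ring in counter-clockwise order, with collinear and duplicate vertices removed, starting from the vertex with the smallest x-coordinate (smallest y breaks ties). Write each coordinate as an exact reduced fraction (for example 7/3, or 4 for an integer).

Clipped polygon: [(4,108/11) (7,72/11) (7,18) (32/7,18) (4,50/3)]

1. After x ≥ 4: [(4,50/3) (4,108/11) (13,0) (19,6) (19,14) (5,19)]
2. After x ≤ 7: [(4,50/3) (4,108/11) (7,72/11) (7,128/7) (5,19)]
3. After y ≥ 4: [(4,50/3) (4,108/11) (7,72/11) (7,128/7) (5,19)]
4. After y ≤ 18: [(32/7,18) (4,50/3) (4,108/11) (7,72/11) (7,18)]
5. Canonical ring: [(4,108/11) (7,72/11) (7,18) (32/7,18) (4,50/3)]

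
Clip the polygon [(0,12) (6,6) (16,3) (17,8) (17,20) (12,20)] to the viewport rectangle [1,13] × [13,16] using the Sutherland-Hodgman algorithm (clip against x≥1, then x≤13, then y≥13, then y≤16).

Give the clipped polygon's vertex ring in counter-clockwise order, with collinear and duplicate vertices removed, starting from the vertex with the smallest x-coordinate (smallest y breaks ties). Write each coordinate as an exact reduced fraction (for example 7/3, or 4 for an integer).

Clipped polygon: [(3/2,13) (13,13) (13,16) (6,16)]

1. After x ≥ 1: [(1,38/3) (1,11) (6,6) (16,3) (17,8) (17,20) (12,20)]
2. After x ≤ 13: [(1,38/3) (1,11) (6,6) (13,39/10) (13,20) (12,20)]
3. After y ≥ 13: [(3/2,13) (13,13) (13,20) (12,20)]
4. After y ≤ 16: [(6,16) (3/2,13) (13,13) (13,16)]
5. Canonical ring: [(3/2,13) (13,13) (13,16) (6,16)]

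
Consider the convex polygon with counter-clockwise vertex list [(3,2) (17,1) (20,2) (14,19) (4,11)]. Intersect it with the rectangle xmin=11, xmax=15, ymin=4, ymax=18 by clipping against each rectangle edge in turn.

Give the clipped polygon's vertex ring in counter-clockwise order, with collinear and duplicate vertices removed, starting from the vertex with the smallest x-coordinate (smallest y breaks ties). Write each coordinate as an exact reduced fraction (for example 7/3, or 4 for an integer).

Clipped polygon: [(11,4) (15,4) (15,97/6) (244/17,18) (51/4,18) (11,83/5)]

1. After x ≥ 11: [(11,10/7) (17,1) (20,2) (14,19) (11,83/5)]
2. After x ≤ 15: [(11,10/7) (15,8/7) (15,97/6) (14,19) (11,83/5)]
3. After y ≥ 4: [(11,4) (15,4) (15,97/6) (14,19) (11,83/5)]
4. After y ≤ 18: [(11,4) (15,4) (15,97/6) (244/17,18) (51/4,18) (11,83/5)]
5. Canonical ring: [(11,4) (15,4) (15,97/6) (244/17,18) (51/4,18) (11,83/5)]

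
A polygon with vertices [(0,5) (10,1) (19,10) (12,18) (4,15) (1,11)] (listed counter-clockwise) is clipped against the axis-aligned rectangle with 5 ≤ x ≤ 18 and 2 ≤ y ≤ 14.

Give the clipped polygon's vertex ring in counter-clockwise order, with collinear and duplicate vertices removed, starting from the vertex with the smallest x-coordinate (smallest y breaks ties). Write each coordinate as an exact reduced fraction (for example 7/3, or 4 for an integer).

1. After x ≥ 5: [(5,3) (10,1) (19,10) (12,18) (5,123/8)]
2. After x ≤ 18: [(5,3) (10,1) (18,9) (18,78/7) (12,18) (5,123/8)]
3. After y ≥ 2: [(5,3) (15/2,2) (11,2) (18,9) (18,78/7) (12,18) (5,123/8)]
4. After y ≤ 14: [(5,14) (5,3) (15/2,2) (11,2) (18,9) (18,78/7) (31/2,14)]
5. Canonical ring: [(5,3) (15/2,2) (11,2) (18,9) (18,78/7) (31/2,14) (5,14)]

Clipped polygon: [(5,3) (15/2,2) (11,2) (18,9) (18,78/7) (31/2,14) (5,14)]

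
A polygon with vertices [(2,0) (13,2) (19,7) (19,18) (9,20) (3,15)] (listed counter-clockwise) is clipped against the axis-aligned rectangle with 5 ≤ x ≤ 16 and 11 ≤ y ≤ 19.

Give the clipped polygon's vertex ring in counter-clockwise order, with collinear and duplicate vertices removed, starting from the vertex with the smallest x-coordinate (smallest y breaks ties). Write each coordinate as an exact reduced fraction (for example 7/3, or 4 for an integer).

Clipped polygon: [(5,11) (16,11) (16,93/5) (14,19) (39/5,19) (5,50/3)]

1. After x ≥ 5: [(5,6/11) (13,2) (19,7) (19,18) (9,20) (5,50/3)]
2. After x ≤ 16: [(5,6/11) (13,2) (16,9/2) (16,93/5) (9,20) (5,50/3)]
3. After y ≥ 11: [(5,11) (16,11) (16,93/5) (9,20) (5,50/3)]
4. After y ≤ 19: [(5,11) (16,11) (16,93/5) (14,19) (39/5,19) (5,50/3)]
5. Canonical ring: [(5,11) (16,11) (16,93/5) (14,19) (39/5,19) (5,50/3)]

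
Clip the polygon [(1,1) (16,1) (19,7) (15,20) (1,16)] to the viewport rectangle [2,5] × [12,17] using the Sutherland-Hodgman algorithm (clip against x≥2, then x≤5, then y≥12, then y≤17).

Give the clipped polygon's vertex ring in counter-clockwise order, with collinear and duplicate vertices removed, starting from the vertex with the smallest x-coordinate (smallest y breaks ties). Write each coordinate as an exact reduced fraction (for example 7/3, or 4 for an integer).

1. After x ≥ 2: [(2,1) (16,1) (19,7) (15,20) (2,114/7)]
2. After x ≤ 5: [(2,1) (5,1) (5,120/7) (2,114/7)]
3. After y ≥ 12: [(2,12) (5,12) (5,120/7) (2,114/7)]
4. After y ≤ 17: [(2,12) (5,12) (5,17) (9/2,17) (2,114/7)]
5. Canonical ring: [(2,12) (5,12) (5,17) (9/2,17) (2,114/7)]

Clipped polygon: [(2,12) (5,12) (5,17) (9/2,17) (2,114/7)]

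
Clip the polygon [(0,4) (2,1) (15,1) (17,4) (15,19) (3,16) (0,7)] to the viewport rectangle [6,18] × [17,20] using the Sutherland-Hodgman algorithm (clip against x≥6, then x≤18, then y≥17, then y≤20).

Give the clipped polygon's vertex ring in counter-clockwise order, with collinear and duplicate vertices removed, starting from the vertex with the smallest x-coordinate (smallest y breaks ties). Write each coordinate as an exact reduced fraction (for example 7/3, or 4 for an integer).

Clipped polygon: [(7,17) (229/15,17) (15,19)]

1. After x ≥ 6: [(6,1) (15,1) (17,4) (15,19) (6,67/4)]
2. After x ≤ 18: [(6,1) (15,1) (17,4) (15,19) (6,67/4)]
3. After y ≥ 17: [(229/15,17) (15,19) (7,17)]
4. After y ≤ 20: [(229/15,17) (15,19) (7,17)]
5. Canonical ring: [(7,17) (229/15,17) (15,19)]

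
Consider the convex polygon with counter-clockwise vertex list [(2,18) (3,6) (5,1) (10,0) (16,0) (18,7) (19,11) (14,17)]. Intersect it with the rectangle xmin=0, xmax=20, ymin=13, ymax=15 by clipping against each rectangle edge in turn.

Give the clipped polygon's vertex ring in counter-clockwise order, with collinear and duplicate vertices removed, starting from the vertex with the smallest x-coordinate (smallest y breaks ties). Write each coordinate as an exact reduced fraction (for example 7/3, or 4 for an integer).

1. After x ≥ 0: [(2,18) (3,6) (5,1) (10,0) (16,0) (18,7) (19,11) (14,17)]
2. After x ≤ 20: [(2,18) (3,6) (5,1) (10,0) (16,0) (18,7) (19,11) (14,17)]
3. After y ≥ 13: [(2,18) (29/12,13) (52/3,13) (14,17)]
4. After y ≤ 15: [(9/4,15) (29/12,13) (52/3,13) (47/3,15)]
5. Canonical ring: [(9/4,15) (29/12,13) (52/3,13) (47/3,15)]

Clipped polygon: [(9/4,15) (29/12,13) (52/3,13) (47/3,15)]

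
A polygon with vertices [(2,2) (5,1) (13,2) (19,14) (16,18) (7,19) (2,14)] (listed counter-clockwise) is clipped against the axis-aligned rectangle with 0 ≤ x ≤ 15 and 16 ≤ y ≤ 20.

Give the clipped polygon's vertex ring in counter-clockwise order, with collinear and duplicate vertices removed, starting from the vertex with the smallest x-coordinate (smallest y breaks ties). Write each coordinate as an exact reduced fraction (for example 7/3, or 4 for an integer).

1. After x ≥ 0: [(2,2) (5,1) (13,2) (19,14) (16,18) (7,19) (2,14)]
2. After x ≤ 15: [(2,2) (5,1) (13,2) (15,6) (15,163/9) (7,19) (2,14)]
3. After y ≥ 16: [(15,16) (15,163/9) (7,19) (4,16)]
4. After y ≤ 20: [(15,16) (15,163/9) (7,19) (4,16)]
5. Canonical ring: [(4,16) (15,16) (15,163/9) (7,19)]

Clipped polygon: [(4,16) (15,16) (15,163/9) (7,19)]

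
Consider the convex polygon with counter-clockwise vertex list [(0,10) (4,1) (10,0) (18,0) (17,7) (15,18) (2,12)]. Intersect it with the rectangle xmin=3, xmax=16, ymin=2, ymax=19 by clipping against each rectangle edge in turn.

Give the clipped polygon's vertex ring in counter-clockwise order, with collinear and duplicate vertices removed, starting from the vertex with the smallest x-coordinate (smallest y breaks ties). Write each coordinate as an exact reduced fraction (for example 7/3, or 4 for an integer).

1. After x ≥ 3: [(3,13/4) (4,1) (10,0) (18,0) (17,7) (15,18) (3,162/13)]
2. After x ≤ 16: [(3,13/4) (4,1) (10,0) (16,0) (16,25/2) (15,18) (3,162/13)]
3. After y ≥ 2: [(3,13/4) (32/9,2) (16,2) (16,25/2) (15,18) (3,162/13)]
4. After y ≤ 19: [(3,13/4) (32/9,2) (16,2) (16,25/2) (15,18) (3,162/13)]
5. Canonical ring: [(3,13/4) (32/9,2) (16,2) (16,25/2) (15,18) (3,162/13)]

Clipped polygon: [(3,13/4) (32/9,2) (16,2) (16,25/2) (15,18) (3,162/13)]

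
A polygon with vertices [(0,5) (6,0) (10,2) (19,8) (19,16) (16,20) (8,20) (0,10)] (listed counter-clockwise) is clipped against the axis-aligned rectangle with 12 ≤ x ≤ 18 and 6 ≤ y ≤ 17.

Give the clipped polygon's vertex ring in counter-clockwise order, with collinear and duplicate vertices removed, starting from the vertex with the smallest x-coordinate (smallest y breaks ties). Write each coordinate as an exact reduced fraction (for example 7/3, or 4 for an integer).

1. After x ≥ 12: [(12,10/3) (19,8) (19,16) (16,20) (12,20)]
2. After x ≤ 18: [(12,10/3) (18,22/3) (18,52/3) (16,20) (12,20)]
3. After y ≥ 6: [(12,6) (16,6) (18,22/3) (18,52/3) (16,20) (12,20)]
4. After y ≤ 17: [(12,17) (12,6) (16,6) (18,22/3) (18,17)]
5. Canonical ring: [(12,6) (16,6) (18,22/3) (18,17) (12,17)]

Clipped polygon: [(12,6) (16,6) (18,22/3) (18,17) (12,17)]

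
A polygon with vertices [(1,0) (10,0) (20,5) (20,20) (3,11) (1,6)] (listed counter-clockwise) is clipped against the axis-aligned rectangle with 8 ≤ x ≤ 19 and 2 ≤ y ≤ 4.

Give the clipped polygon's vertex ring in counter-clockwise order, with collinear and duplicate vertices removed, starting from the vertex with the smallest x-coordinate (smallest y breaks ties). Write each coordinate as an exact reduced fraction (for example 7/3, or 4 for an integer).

Clipped polygon: [(8,2) (14,2) (18,4) (8,4)]

1. After x ≥ 8: [(8,0) (10,0) (20,5) (20,20) (8,232/17)]
2. After x ≤ 19: [(8,0) (10,0) (19,9/2) (19,331/17) (8,232/17)]
3. After y ≥ 2: [(8,2) (14,2) (19,9/2) (19,331/17) (8,232/17)]
4. After y ≤ 4: [(8,4) (8,2) (14,2) (18,4)]
5. Canonical ring: [(8,2) (14,2) (18,4) (8,4)]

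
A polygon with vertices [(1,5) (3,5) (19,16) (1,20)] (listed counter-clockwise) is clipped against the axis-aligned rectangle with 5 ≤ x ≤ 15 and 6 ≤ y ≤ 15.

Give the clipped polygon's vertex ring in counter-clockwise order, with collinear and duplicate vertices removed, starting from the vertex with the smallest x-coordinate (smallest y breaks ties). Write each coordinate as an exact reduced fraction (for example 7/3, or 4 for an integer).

Clipped polygon: [(5,51/8) (15,53/4) (15,15) (5,15)]

1. After x ≥ 5: [(5,51/8) (19,16) (5,172/9)]
2. After x ≤ 15: [(5,51/8) (15,53/4) (15,152/9) (5,172/9)]
3. After y ≥ 6: [(5,51/8) (15,53/4) (15,152/9) (5,172/9)]
4. After y ≤ 15: [(5,15) (5,51/8) (15,53/4) (15,15)]
5. Canonical ring: [(5,51/8) (15,53/4) (15,15) (5,15)]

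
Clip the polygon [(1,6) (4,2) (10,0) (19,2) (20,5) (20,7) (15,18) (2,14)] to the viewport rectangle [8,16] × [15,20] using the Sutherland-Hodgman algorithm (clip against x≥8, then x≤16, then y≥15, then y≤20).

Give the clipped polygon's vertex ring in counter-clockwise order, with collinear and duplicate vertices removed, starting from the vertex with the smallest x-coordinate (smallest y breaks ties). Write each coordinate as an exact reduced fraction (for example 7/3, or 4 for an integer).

1. After x ≥ 8: [(8,2/3) (10,0) (19,2) (20,5) (20,7) (15,18) (8,206/13)]
2. After x ≤ 16: [(8,2/3) (10,0) (16,4/3) (16,79/5) (15,18) (8,206/13)]
3. After y ≥ 15: [(8,15) (16,15) (16,79/5) (15,18) (8,206/13)]
4. After y ≤ 20: [(8,15) (16,15) (16,79/5) (15,18) (8,206/13)]
5. Canonical ring: [(8,15) (16,15) (16,79/5) (15,18) (8,206/13)]

Clipped polygon: [(8,15) (16,15) (16,79/5) (15,18) (8,206/13)]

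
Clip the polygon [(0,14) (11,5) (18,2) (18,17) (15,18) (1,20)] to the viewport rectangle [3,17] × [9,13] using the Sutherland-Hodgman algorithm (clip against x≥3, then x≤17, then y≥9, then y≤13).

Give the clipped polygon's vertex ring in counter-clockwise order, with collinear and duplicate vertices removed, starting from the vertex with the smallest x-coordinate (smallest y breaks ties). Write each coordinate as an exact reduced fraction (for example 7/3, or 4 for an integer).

Clipped polygon: [(3,127/11) (55/9,9) (17,9) (17,13) (3,13)]

1. After x ≥ 3: [(3,127/11) (11,5) (18,2) (18,17) (15,18) (3,138/7)]
2. After x ≤ 17: [(3,127/11) (11,5) (17,17/7) (17,52/3) (15,18) (3,138/7)]
3. After y ≥ 9: [(3,127/11) (55/9,9) (17,9) (17,52/3) (15,18) (3,138/7)]
4. After y ≤ 13: [(3,13) (3,127/11) (55/9,9) (17,9) (17,13)]
5. Canonical ring: [(3,127/11) (55/9,9) (17,9) (17,13) (3,13)]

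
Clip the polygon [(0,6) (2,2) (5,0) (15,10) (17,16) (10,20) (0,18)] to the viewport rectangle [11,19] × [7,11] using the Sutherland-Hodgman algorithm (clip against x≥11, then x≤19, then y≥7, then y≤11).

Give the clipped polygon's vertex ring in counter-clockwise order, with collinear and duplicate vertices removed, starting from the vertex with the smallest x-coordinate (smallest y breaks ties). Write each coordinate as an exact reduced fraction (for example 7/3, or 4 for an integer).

Clipped polygon: [(11,7) (12,7) (15,10) (46/3,11) (11,11)]

1. After x ≥ 11: [(11,6) (15,10) (17,16) (11,136/7)]
2. After x ≤ 19: [(11,6) (15,10) (17,16) (11,136/7)]
3. After y ≥ 7: [(11,7) (12,7) (15,10) (17,16) (11,136/7)]
4. After y ≤ 11: [(11,11) (11,7) (12,7) (15,10) (46/3,11)]
5. Canonical ring: [(11,7) (12,7) (15,10) (46/3,11) (11,11)]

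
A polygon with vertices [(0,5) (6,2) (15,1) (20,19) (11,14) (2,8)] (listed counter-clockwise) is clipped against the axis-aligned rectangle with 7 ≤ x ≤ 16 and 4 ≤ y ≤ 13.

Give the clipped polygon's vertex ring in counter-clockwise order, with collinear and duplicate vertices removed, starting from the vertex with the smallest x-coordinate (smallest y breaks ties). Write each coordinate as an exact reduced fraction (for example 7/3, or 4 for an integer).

1. After x ≥ 7: [(7,17/9) (15,1) (20,19) (11,14) (7,34/3)]
2. After x ≤ 16: [(7,17/9) (15,1) (16,23/5) (16,151/9) (11,14) (7,34/3)]
3. After y ≥ 4: [(7,4) (95/6,4) (16,23/5) (16,151/9) (11,14) (7,34/3)]
4. After y ≤ 13: [(7,4) (95/6,4) (16,23/5) (16,13) (19/2,13) (7,34/3)]
5. Canonical ring: [(7,4) (95/6,4) (16,23/5) (16,13) (19/2,13) (7,34/3)]

Clipped polygon: [(7,4) (95/6,4) (16,23/5) (16,13) (19/2,13) (7,34/3)]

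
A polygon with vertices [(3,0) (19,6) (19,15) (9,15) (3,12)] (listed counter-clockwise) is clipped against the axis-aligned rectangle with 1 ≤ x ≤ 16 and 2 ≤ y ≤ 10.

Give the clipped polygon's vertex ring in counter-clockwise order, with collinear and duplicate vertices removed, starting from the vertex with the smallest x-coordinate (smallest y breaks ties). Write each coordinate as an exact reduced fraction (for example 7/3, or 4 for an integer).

Clipped polygon: [(3,2) (25/3,2) (16,39/8) (16,10) (3,10)]

1. After x ≥ 1: [(3,0) (19,6) (19,15) (9,15) (3,12)]
2. After x ≤ 16: [(3,0) (16,39/8) (16,15) (9,15) (3,12)]
3. After y ≥ 2: [(3,2) (25/3,2) (16,39/8) (16,15) (9,15) (3,12)]
4. After y ≤ 10: [(3,10) (3,2) (25/3,2) (16,39/8) (16,10)]
5. Canonical ring: [(3,2) (25/3,2) (16,39/8) (16,10) (3,10)]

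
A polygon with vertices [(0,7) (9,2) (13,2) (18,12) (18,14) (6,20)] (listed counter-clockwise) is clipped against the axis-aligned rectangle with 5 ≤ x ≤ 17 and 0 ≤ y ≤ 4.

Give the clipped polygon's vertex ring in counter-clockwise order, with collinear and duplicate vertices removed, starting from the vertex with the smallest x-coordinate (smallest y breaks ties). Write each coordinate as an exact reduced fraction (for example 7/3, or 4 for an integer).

Clipped polygon: [(27/5,4) (9,2) (13,2) (14,4)]

1. After x ≥ 5: [(5,107/6) (5,38/9) (9,2) (13,2) (18,12) (18,14) (6,20)]
2. After x ≤ 17: [(5,107/6) (5,38/9) (9,2) (13,2) (17,10) (17,29/2) (6,20)]
3. After y ≥ 0: [(5,107/6) (5,38/9) (9,2) (13,2) (17,10) (17,29/2) (6,20)]
4. After y ≤ 4: [(27/5,4) (9,2) (13,2) (14,4)]
5. Canonical ring: [(27/5,4) (9,2) (13,2) (14,4)]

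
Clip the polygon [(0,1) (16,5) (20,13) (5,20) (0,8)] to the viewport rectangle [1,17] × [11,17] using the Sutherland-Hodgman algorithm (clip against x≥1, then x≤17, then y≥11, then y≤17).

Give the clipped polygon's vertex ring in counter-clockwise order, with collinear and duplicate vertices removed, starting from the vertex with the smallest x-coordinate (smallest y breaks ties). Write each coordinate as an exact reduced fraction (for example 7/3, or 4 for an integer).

Clipped polygon: [(5/4,11) (17,11) (17,72/5) (80/7,17) (15/4,17)]

1. After x ≥ 1: [(1,5/4) (16,5) (20,13) (5,20) (1,52/5)]
2. After x ≤ 17: [(1,5/4) (16,5) (17,7) (17,72/5) (5,20) (1,52/5)]
3. After y ≥ 11: [(17,11) (17,72/5) (5,20) (5/4,11)]
4. After y ≤ 17: [(17,11) (17,72/5) (80/7,17) (15/4,17) (5/4,11)]
5. Canonical ring: [(5/4,11) (17,11) (17,72/5) (80/7,17) (15/4,17)]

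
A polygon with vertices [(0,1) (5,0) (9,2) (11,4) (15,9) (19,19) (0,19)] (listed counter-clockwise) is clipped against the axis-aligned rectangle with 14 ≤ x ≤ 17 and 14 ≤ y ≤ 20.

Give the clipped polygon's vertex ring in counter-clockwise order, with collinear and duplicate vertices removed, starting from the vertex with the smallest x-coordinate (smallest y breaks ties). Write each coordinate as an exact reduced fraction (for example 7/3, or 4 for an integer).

Clipped polygon: [(14,14) (17,14) (17,19) (14,19)]

1. After x ≥ 14: [(14,31/4) (15,9) (19,19) (14,19)]
2. After x ≤ 17: [(14,31/4) (15,9) (17,14) (17,19) (14,19)]
3. After y ≥ 14: [(14,14) (17,14) (17,14) (17,19) (14,19)]
4. After y ≤ 20: [(14,14) (17,14) (17,14) (17,19) (14,19)]
5. Canonical ring: [(14,14) (17,14) (17,19) (14,19)]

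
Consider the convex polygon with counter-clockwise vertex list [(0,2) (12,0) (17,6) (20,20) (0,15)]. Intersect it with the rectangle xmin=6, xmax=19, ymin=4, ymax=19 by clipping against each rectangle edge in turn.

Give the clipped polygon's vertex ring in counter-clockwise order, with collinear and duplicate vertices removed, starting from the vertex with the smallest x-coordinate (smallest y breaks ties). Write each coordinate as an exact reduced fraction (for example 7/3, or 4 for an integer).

Clipped polygon: [(6,4) (46/3,4) (17,6) (19,46/3) (19,19) (16,19) (6,33/2)]

1. After x ≥ 6: [(6,1) (12,0) (17,6) (20,20) (6,33/2)]
2. After x ≤ 19: [(6,1) (12,0) (17,6) (19,46/3) (19,79/4) (6,33/2)]
3. After y ≥ 4: [(6,4) (46/3,4) (17,6) (19,46/3) (19,79/4) (6,33/2)]
4. After y ≤ 19: [(6,4) (46/3,4) (17,6) (19,46/3) (19,19) (16,19) (6,33/2)]
5. Canonical ring: [(6,4) (46/3,4) (17,6) (19,46/3) (19,19) (16,19) (6,33/2)]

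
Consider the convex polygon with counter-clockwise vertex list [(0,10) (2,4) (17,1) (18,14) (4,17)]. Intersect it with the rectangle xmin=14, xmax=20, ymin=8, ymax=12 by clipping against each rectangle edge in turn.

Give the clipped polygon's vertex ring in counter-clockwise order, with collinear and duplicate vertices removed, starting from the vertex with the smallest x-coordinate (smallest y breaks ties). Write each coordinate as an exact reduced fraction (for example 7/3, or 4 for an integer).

Clipped polygon: [(14,8) (228/13,8) (232/13,12) (14,12)]

1. After x ≥ 14: [(14,8/5) (17,1) (18,14) (14,104/7)]
2. After x ≤ 20: [(14,8/5) (17,1) (18,14) (14,104/7)]
3. After y ≥ 8: [(14,8) (228/13,8) (18,14) (14,104/7)]
4. After y ≤ 12: [(14,12) (14,8) (228/13,8) (232/13,12)]
5. Canonical ring: [(14,8) (228/13,8) (232/13,12) (14,12)]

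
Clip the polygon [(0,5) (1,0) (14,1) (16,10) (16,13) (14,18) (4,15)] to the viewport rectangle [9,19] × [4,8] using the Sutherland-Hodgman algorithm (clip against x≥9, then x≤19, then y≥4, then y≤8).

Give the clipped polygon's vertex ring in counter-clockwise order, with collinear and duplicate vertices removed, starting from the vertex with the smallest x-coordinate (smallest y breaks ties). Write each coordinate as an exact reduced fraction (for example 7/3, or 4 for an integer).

1. After x ≥ 9: [(9,8/13) (14,1) (16,10) (16,13) (14,18) (9,33/2)]
2. After x ≤ 19: [(9,8/13) (14,1) (16,10) (16,13) (14,18) (9,33/2)]
3. After y ≥ 4: [(9,4) (44/3,4) (16,10) (16,13) (14,18) (9,33/2)]
4. After y ≤ 8: [(9,8) (9,4) (44/3,4) (140/9,8)]
5. Canonical ring: [(9,4) (44/3,4) (140/9,8) (9,8)]

Clipped polygon: [(9,4) (44/3,4) (140/9,8) (9,8)]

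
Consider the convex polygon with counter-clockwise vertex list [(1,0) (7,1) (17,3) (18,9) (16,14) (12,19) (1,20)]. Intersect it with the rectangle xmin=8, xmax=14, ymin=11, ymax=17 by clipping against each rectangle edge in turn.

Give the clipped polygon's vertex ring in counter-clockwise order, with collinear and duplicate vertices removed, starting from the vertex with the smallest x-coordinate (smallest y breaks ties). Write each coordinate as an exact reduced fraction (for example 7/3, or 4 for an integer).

1. After x ≥ 8: [(8,6/5) (17,3) (18,9) (16,14) (12,19) (8,213/11)]
2. After x ≤ 14: [(8,6/5) (14,12/5) (14,33/2) (12,19) (8,213/11)]
3. After y ≥ 11: [(8,11) (14,11) (14,33/2) (12,19) (8,213/11)]
4. After y ≤ 17: [(8,17) (8,11) (14,11) (14,33/2) (68/5,17)]
5. Canonical ring: [(8,11) (14,11) (14,33/2) (68/5,17) (8,17)]

Clipped polygon: [(8,11) (14,11) (14,33/2) (68/5,17) (8,17)]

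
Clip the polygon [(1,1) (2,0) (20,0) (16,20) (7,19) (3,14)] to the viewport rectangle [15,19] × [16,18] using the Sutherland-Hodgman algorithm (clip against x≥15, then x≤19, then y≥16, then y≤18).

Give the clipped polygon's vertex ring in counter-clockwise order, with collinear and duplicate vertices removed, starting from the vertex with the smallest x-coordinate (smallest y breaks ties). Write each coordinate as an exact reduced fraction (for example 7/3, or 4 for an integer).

1. After x ≥ 15: [(15,0) (20,0) (16,20) (15,179/9)]
2. After x ≤ 19: [(15,0) (19,0) (19,5) (16,20) (15,179/9)]
3. After y ≥ 16: [(15,16) (84/5,16) (16,20) (15,179/9)]
4. After y ≤ 18: [(15,18) (15,16) (84/5,16) (82/5,18)]
5. Canonical ring: [(15,16) (84/5,16) (82/5,18) (15,18)]

Clipped polygon: [(15,16) (84/5,16) (82/5,18) (15,18)]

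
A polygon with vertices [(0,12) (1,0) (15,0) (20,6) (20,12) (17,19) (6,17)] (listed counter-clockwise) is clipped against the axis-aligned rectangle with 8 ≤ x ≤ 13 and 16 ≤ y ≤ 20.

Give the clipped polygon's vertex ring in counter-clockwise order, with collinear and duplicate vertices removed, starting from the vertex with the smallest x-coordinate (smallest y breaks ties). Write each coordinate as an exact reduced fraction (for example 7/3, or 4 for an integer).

1. After x ≥ 8: [(8,0) (15,0) (20,6) (20,12) (17,19) (8,191/11)]
2. After x ≤ 13: [(8,0) (13,0) (13,201/11) (8,191/11)]
3. After y ≥ 16: [(8,16) (13,16) (13,201/11) (8,191/11)]
4. After y ≤ 20: [(8,16) (13,16) (13,201/11) (8,191/11)]
5. Canonical ring: [(8,16) (13,16) (13,201/11) (8,191/11)]

Clipped polygon: [(8,16) (13,16) (13,201/11) (8,191/11)]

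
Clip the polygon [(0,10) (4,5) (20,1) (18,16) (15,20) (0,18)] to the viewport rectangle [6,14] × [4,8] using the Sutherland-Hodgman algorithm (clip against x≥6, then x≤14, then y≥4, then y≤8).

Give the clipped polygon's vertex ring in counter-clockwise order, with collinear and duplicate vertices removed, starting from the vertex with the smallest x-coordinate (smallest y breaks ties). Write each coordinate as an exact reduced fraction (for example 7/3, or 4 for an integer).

Clipped polygon: [(6,9/2) (8,4) (14,4) (14,8) (6,8)]

1. After x ≥ 6: [(6,9/2) (20,1) (18,16) (15,20) (6,94/5)]
2. After x ≤ 14: [(6,9/2) (14,5/2) (14,298/15) (6,94/5)]
3. After y ≥ 4: [(6,9/2) (8,4) (14,4) (14,298/15) (6,94/5)]
4. After y ≤ 8: [(6,8) (6,9/2) (8,4) (14,4) (14,8)]
5. Canonical ring: [(6,9/2) (8,4) (14,4) (14,8) (6,8)]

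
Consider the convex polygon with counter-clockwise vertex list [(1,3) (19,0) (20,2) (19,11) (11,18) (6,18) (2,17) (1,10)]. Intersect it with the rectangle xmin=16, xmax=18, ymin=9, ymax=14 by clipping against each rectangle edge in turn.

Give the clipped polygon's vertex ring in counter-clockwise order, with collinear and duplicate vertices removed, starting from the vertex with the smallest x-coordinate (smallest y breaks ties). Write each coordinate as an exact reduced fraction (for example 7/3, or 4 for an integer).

Clipped polygon: [(16,9) (18,9) (18,95/8) (16,109/8)]

1. After x ≥ 16: [(16,1/2) (19,0) (20,2) (19,11) (16,109/8)]
2. After x ≤ 18: [(16,1/2) (18,1/6) (18,95/8) (16,109/8)]
3. After y ≥ 9: [(16,9) (18,9) (18,95/8) (16,109/8)]
4. After y ≤ 14: [(16,9) (18,9) (18,95/8) (16,109/8)]
5. Canonical ring: [(16,9) (18,9) (18,95/8) (16,109/8)]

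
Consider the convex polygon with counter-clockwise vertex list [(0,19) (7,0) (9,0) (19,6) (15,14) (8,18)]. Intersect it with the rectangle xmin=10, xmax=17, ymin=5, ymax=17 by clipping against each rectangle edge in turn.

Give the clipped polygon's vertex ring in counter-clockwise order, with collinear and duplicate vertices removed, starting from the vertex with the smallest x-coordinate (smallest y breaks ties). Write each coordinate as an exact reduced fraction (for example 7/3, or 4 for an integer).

Clipped polygon: [(10,5) (17,5) (17,10) (15,14) (10,118/7)]

1. After x ≥ 10: [(10,3/5) (19,6) (15,14) (10,118/7)]
2. After x ≤ 17: [(10,3/5) (17,24/5) (17,10) (15,14) (10,118/7)]
3. After y ≥ 5: [(10,5) (17,5) (17,10) (15,14) (10,118/7)]
4. After y ≤ 17: [(10,5) (17,5) (17,10) (15,14) (10,118/7)]
5. Canonical ring: [(10,5) (17,5) (17,10) (15,14) (10,118/7)]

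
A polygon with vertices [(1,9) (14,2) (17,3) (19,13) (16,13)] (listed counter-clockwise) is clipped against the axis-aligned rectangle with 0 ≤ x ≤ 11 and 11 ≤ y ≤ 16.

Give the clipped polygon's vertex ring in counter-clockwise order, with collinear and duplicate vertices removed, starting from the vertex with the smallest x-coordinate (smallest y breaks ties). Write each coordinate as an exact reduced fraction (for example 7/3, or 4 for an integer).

1. After x ≥ 0: [(1,9) (14,2) (17,3) (19,13) (16,13)]
2. After x ≤ 11: [(11,35/3) (1,9) (11,47/13)]
3. After y ≥ 11: [(11,11) (11,35/3) (17/2,11)]
4. After y ≤ 16: [(11,11) (11,35/3) (17/2,11)]
5. Canonical ring: [(17/2,11) (11,11) (11,35/3)]

Clipped polygon: [(17/2,11) (11,11) (11,35/3)]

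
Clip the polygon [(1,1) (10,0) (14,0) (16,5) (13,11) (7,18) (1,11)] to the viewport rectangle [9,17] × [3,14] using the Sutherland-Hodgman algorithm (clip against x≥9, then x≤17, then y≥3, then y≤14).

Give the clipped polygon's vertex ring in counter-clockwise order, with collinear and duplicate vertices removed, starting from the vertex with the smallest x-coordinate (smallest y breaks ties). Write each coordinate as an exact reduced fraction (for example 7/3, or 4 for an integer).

Clipped polygon: [(9,3) (76/5,3) (16,5) (13,11) (73/7,14) (9,14)]

1. After x ≥ 9: [(9,1/9) (10,0) (14,0) (16,5) (13,11) (9,47/3)]
2. After x ≤ 17: [(9,1/9) (10,0) (14,0) (16,5) (13,11) (9,47/3)]
3. After y ≥ 3: [(9,3) (76/5,3) (16,5) (13,11) (9,47/3)]
4. After y ≤ 14: [(9,14) (9,3) (76/5,3) (16,5) (13,11) (73/7,14)]
5. Canonical ring: [(9,3) (76/5,3) (16,5) (13,11) (73/7,14) (9,14)]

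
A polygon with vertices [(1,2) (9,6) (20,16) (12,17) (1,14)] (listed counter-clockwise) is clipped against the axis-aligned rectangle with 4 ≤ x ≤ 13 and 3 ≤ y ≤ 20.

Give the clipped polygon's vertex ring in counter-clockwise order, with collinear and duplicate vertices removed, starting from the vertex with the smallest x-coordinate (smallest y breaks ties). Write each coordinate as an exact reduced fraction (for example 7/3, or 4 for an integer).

Clipped polygon: [(4,7/2) (9,6) (13,106/11) (13,135/8) (12,17) (4,163/11)]

1. After x ≥ 4: [(4,7/2) (9,6) (20,16) (12,17) (4,163/11)]
2. After x ≤ 13: [(4,7/2) (9,6) (13,106/11) (13,135/8) (12,17) (4,163/11)]
3. After y ≥ 3: [(4,7/2) (9,6) (13,106/11) (13,135/8) (12,17) (4,163/11)]
4. After y ≤ 20: [(4,7/2) (9,6) (13,106/11) (13,135/8) (12,17) (4,163/11)]
5. Canonical ring: [(4,7/2) (9,6) (13,106/11) (13,135/8) (12,17) (4,163/11)]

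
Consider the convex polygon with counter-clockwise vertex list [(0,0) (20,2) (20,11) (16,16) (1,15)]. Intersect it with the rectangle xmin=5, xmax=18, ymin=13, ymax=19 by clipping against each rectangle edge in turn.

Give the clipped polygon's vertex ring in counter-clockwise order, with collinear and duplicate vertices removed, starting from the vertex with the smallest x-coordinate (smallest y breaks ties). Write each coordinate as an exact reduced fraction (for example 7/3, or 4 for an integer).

1. After x ≥ 5: [(5,1/2) (20,2) (20,11) (16,16) (5,229/15)]
2. After x ≤ 18: [(5,1/2) (18,9/5) (18,27/2) (16,16) (5,229/15)]
3. After y ≥ 13: [(5,13) (18,13) (18,27/2) (16,16) (5,229/15)]
4. After y ≤ 19: [(5,13) (18,13) (18,27/2) (16,16) (5,229/15)]
5. Canonical ring: [(5,13) (18,13) (18,27/2) (16,16) (5,229/15)]

Clipped polygon: [(5,13) (18,13) (18,27/2) (16,16) (5,229/15)]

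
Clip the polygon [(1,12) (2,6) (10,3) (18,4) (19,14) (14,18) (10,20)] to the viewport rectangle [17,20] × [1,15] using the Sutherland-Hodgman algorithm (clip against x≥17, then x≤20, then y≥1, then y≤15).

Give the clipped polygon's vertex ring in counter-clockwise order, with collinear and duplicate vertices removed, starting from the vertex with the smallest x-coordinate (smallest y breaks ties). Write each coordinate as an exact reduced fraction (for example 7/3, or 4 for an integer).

Clipped polygon: [(17,31/8) (18,4) (19,14) (71/4,15) (17,15)]

1. After x ≥ 17: [(17,31/8) (18,4) (19,14) (17,78/5)]
2. After x ≤ 20: [(17,31/8) (18,4) (19,14) (17,78/5)]
3. After y ≥ 1: [(17,31/8) (18,4) (19,14) (17,78/5)]
4. After y ≤ 15: [(17,15) (17,31/8) (18,4) (19,14) (71/4,15)]
5. Canonical ring: [(17,31/8) (18,4) (19,14) (71/4,15) (17,15)]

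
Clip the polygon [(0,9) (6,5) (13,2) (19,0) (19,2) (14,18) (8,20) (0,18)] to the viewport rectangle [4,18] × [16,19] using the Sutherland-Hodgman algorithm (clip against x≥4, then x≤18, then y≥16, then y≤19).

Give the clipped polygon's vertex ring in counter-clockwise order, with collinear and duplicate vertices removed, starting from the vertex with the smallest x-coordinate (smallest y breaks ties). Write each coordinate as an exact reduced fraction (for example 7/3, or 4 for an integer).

Clipped polygon: [(4,16) (117/8,16) (14,18) (11,19) (4,19)]

1. After x ≥ 4: [(4,19/3) (6,5) (13,2) (19,0) (19,2) (14,18) (8,20) (4,19)]
2. After x ≤ 18: [(4,19/3) (6,5) (13,2) (18,1/3) (18,26/5) (14,18) (8,20) (4,19)]
3. After y ≥ 16: [(4,16) (117/8,16) (14,18) (8,20) (4,19)]
4. After y ≤ 19: [(4,16) (117/8,16) (14,18) (11,19) (4,19) (4,19)]
5. Canonical ring: [(4,16) (117/8,16) (14,18) (11,19) (4,19)]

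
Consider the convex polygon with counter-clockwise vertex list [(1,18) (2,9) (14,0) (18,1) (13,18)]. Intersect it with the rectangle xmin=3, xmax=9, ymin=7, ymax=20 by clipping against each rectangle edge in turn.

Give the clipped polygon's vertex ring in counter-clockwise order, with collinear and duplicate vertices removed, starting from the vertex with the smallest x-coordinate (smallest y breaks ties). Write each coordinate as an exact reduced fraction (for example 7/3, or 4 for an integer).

1. After x ≥ 3: [(3,18) (3,33/4) (14,0) (18,1) (13,18)]
2. After x ≤ 9: [(9,18) (3,18) (3,33/4) (9,15/4)]
3. After y ≥ 7: [(9,7) (9,18) (3,18) (3,33/4) (14/3,7)]
4. After y ≤ 20: [(9,7) (9,18) (3,18) (3,33/4) (14/3,7)]
5. Canonical ring: [(3,33/4) (14/3,7) (9,7) (9,18) (3,18)]

Clipped polygon: [(3,33/4) (14/3,7) (9,7) (9,18) (3,18)]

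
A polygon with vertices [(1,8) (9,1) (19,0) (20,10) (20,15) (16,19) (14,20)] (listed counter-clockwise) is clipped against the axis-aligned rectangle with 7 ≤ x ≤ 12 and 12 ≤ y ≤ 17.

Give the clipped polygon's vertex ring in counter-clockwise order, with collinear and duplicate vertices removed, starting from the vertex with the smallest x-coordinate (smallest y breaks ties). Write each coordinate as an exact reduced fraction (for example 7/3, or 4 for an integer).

1. After x ≥ 7: [(7,176/13) (7,11/4) (9,1) (19,0) (20,10) (20,15) (16,19) (14,20)]
2. After x ≤ 12: [(12,236/13) (7,176/13) (7,11/4) (9,1) (12,7/10)]
3. After y ≥ 12: [(12,12) (12,236/13) (7,176/13) (7,12)]
4. After y ≤ 17: [(12,12) (12,17) (43/4,17) (7,176/13) (7,12)]
5. Canonical ring: [(7,12) (12,12) (12,17) (43/4,17) (7,176/13)]

Clipped polygon: [(7,12) (12,12) (12,17) (43/4,17) (7,176/13)]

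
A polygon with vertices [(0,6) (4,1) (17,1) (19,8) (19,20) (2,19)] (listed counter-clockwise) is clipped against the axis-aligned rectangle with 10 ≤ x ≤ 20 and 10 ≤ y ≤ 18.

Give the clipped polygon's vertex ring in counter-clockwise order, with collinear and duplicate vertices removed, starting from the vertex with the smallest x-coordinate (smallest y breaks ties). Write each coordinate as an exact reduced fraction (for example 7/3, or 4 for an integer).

1. After x ≥ 10: [(10,1) (17,1) (19,8) (19,20) (10,331/17)]
2. After x ≤ 20: [(10,1) (17,1) (19,8) (19,20) (10,331/17)]
3. After y ≥ 10: [(10,10) (19,10) (19,20) (10,331/17)]
4. After y ≤ 18: [(10,18) (10,10) (19,10) (19,18)]
5. Canonical ring: [(10,10) (19,10) (19,18) (10,18)]

Clipped polygon: [(10,10) (19,10) (19,18) (10,18)]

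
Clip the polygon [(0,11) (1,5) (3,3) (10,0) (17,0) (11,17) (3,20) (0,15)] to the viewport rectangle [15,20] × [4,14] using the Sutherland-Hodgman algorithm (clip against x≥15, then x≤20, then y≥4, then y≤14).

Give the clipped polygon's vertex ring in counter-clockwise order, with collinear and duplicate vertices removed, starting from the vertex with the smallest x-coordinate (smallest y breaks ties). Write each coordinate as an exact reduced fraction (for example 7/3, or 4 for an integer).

Clipped polygon: [(15,4) (265/17,4) (15,17/3)]

1. After x ≥ 15: [(15,0) (17,0) (15,17/3)]
2. After x ≤ 20: [(15,0) (17,0) (15,17/3)]
3. After y ≥ 4: [(15,4) (265/17,4) (15,17/3)]
4. After y ≤ 14: [(15,4) (265/17,4) (15,17/3)]
5. Canonical ring: [(15,4) (265/17,4) (15,17/3)]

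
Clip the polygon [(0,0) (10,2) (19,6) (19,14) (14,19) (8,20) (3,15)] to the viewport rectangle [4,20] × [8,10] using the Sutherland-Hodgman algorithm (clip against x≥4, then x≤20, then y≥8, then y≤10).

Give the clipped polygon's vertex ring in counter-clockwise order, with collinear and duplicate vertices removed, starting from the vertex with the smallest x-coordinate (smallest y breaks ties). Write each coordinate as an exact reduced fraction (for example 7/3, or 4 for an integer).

1. After x ≥ 4: [(4,4/5) (10,2) (19,6) (19,14) (14,19) (8,20) (4,16)]
2. After x ≤ 20: [(4,4/5) (10,2) (19,6) (19,14) (14,19) (8,20) (4,16)]
3. After y ≥ 8: [(4,8) (19,8) (19,14) (14,19) (8,20) (4,16)]
4. After y ≤ 10: [(4,10) (4,8) (19,8) (19,10)]
5. Canonical ring: [(4,8) (19,8) (19,10) (4,10)]

Clipped polygon: [(4,8) (19,8) (19,10) (4,10)]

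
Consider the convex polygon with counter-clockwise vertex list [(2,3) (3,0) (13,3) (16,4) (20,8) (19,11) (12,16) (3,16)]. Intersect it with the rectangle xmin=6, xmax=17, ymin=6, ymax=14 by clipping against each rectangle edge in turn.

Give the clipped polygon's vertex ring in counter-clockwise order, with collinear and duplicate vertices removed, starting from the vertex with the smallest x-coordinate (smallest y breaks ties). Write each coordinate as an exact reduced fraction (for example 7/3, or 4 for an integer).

1. After x ≥ 6: [(6,9/10) (13,3) (16,4) (20,8) (19,11) (12,16) (6,16)]
2. After x ≤ 17: [(6,9/10) (13,3) (16,4) (17,5) (17,87/7) (12,16) (6,16)]
3. After y ≥ 6: [(6,6) (17,6) (17,87/7) (12,16) (6,16)]
4. After y ≤ 14: [(6,14) (6,6) (17,6) (17,87/7) (74/5,14)]
5. Canonical ring: [(6,6) (17,6) (17,87/7) (74/5,14) (6,14)]

Clipped polygon: [(6,6) (17,6) (17,87/7) (74/5,14) (6,14)]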